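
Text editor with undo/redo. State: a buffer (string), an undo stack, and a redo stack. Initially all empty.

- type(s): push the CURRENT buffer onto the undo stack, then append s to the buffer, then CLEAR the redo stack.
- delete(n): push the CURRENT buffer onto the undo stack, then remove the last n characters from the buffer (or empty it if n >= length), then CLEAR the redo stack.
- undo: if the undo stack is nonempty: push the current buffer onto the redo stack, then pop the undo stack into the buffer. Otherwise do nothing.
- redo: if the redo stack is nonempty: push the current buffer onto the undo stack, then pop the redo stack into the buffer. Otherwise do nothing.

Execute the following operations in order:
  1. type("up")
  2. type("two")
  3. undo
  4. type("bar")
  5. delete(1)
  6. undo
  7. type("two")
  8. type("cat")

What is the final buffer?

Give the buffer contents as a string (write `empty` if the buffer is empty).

After op 1 (type): buf='up' undo_depth=1 redo_depth=0
After op 2 (type): buf='uptwo' undo_depth=2 redo_depth=0
After op 3 (undo): buf='up' undo_depth=1 redo_depth=1
After op 4 (type): buf='upbar' undo_depth=2 redo_depth=0
After op 5 (delete): buf='upba' undo_depth=3 redo_depth=0
After op 6 (undo): buf='upbar' undo_depth=2 redo_depth=1
After op 7 (type): buf='upbartwo' undo_depth=3 redo_depth=0
After op 8 (type): buf='upbartwocat' undo_depth=4 redo_depth=0

Answer: upbartwocat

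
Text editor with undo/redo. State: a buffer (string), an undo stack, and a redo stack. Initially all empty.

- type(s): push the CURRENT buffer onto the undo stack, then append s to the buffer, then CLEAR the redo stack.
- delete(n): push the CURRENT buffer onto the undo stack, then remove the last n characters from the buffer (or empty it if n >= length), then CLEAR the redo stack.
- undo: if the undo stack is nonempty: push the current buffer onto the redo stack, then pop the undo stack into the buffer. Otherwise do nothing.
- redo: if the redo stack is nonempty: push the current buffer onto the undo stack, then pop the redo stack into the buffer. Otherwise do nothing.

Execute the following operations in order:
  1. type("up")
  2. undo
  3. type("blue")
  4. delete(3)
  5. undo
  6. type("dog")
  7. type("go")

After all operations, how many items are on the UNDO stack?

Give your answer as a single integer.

After op 1 (type): buf='up' undo_depth=1 redo_depth=0
After op 2 (undo): buf='(empty)' undo_depth=0 redo_depth=1
After op 3 (type): buf='blue' undo_depth=1 redo_depth=0
After op 4 (delete): buf='b' undo_depth=2 redo_depth=0
After op 5 (undo): buf='blue' undo_depth=1 redo_depth=1
After op 6 (type): buf='bluedog' undo_depth=2 redo_depth=0
After op 7 (type): buf='bluedoggo' undo_depth=3 redo_depth=0

Answer: 3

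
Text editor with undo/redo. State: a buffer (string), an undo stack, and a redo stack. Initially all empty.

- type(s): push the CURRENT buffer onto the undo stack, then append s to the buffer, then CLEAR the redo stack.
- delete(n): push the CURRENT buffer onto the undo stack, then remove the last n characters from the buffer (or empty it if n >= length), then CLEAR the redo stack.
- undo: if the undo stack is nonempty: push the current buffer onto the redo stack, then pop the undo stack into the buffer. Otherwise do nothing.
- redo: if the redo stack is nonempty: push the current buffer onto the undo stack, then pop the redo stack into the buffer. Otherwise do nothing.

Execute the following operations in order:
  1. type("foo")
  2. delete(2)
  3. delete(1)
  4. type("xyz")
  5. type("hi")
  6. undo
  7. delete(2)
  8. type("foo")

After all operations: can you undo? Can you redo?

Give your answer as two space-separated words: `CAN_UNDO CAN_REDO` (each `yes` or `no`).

Answer: yes no

Derivation:
After op 1 (type): buf='foo' undo_depth=1 redo_depth=0
After op 2 (delete): buf='f' undo_depth=2 redo_depth=0
After op 3 (delete): buf='(empty)' undo_depth=3 redo_depth=0
After op 4 (type): buf='xyz' undo_depth=4 redo_depth=0
After op 5 (type): buf='xyzhi' undo_depth=5 redo_depth=0
After op 6 (undo): buf='xyz' undo_depth=4 redo_depth=1
After op 7 (delete): buf='x' undo_depth=5 redo_depth=0
After op 8 (type): buf='xfoo' undo_depth=6 redo_depth=0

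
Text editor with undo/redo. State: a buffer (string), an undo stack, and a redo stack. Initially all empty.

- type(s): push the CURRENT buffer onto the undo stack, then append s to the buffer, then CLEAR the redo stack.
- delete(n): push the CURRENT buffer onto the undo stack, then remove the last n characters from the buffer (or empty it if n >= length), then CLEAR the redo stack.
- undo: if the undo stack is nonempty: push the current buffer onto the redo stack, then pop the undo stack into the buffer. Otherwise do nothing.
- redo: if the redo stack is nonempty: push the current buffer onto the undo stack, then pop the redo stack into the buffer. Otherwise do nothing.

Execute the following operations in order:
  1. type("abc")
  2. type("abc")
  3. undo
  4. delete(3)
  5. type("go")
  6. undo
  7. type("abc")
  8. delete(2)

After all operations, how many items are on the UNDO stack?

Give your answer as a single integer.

Answer: 4

Derivation:
After op 1 (type): buf='abc' undo_depth=1 redo_depth=0
After op 2 (type): buf='abcabc' undo_depth=2 redo_depth=0
After op 3 (undo): buf='abc' undo_depth=1 redo_depth=1
After op 4 (delete): buf='(empty)' undo_depth=2 redo_depth=0
After op 5 (type): buf='go' undo_depth=3 redo_depth=0
After op 6 (undo): buf='(empty)' undo_depth=2 redo_depth=1
After op 7 (type): buf='abc' undo_depth=3 redo_depth=0
After op 8 (delete): buf='a' undo_depth=4 redo_depth=0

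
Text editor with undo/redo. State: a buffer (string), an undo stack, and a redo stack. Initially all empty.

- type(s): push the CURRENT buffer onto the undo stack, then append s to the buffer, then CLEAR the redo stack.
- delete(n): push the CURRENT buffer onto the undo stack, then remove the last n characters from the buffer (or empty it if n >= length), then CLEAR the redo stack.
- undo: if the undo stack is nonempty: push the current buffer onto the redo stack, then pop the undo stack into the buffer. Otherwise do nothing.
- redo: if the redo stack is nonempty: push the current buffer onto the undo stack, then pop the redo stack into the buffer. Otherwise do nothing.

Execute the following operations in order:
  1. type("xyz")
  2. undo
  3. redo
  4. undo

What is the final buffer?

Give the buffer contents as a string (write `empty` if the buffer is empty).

After op 1 (type): buf='xyz' undo_depth=1 redo_depth=0
After op 2 (undo): buf='(empty)' undo_depth=0 redo_depth=1
After op 3 (redo): buf='xyz' undo_depth=1 redo_depth=0
After op 4 (undo): buf='(empty)' undo_depth=0 redo_depth=1

Answer: empty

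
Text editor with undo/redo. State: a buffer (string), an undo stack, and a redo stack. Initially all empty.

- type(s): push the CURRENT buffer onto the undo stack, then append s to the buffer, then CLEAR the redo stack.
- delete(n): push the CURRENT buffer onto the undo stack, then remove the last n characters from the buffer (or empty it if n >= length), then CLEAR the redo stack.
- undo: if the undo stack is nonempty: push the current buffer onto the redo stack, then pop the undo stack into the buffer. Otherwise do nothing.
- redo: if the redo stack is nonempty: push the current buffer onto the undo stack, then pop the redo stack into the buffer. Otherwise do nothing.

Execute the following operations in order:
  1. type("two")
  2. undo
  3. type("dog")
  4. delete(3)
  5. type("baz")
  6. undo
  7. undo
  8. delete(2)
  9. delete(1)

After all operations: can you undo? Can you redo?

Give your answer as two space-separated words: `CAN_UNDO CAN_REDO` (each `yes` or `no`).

Answer: yes no

Derivation:
After op 1 (type): buf='two' undo_depth=1 redo_depth=0
After op 2 (undo): buf='(empty)' undo_depth=0 redo_depth=1
After op 3 (type): buf='dog' undo_depth=1 redo_depth=0
After op 4 (delete): buf='(empty)' undo_depth=2 redo_depth=0
After op 5 (type): buf='baz' undo_depth=3 redo_depth=0
After op 6 (undo): buf='(empty)' undo_depth=2 redo_depth=1
After op 7 (undo): buf='dog' undo_depth=1 redo_depth=2
After op 8 (delete): buf='d' undo_depth=2 redo_depth=0
After op 9 (delete): buf='(empty)' undo_depth=3 redo_depth=0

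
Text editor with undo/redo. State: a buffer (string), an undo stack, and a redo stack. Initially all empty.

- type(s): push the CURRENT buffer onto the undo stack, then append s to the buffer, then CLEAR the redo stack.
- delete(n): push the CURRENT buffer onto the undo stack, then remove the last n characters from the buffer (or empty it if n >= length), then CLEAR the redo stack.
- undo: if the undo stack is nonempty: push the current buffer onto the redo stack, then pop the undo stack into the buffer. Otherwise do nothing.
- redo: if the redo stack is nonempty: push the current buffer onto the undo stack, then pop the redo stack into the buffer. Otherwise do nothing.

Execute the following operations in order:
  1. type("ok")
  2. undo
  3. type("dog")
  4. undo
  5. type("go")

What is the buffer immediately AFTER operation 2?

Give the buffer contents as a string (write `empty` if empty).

After op 1 (type): buf='ok' undo_depth=1 redo_depth=0
After op 2 (undo): buf='(empty)' undo_depth=0 redo_depth=1

Answer: empty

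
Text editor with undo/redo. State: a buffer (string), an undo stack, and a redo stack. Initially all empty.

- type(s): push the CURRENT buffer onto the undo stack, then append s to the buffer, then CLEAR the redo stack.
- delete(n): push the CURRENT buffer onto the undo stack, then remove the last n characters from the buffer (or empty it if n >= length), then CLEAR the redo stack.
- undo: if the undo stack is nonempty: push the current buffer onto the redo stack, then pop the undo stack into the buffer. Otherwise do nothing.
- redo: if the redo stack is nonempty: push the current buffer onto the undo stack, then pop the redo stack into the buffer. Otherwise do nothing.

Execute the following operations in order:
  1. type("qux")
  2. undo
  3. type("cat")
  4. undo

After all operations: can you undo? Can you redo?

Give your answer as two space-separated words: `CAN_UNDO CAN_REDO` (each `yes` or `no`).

Answer: no yes

Derivation:
After op 1 (type): buf='qux' undo_depth=1 redo_depth=0
After op 2 (undo): buf='(empty)' undo_depth=0 redo_depth=1
After op 3 (type): buf='cat' undo_depth=1 redo_depth=0
After op 4 (undo): buf='(empty)' undo_depth=0 redo_depth=1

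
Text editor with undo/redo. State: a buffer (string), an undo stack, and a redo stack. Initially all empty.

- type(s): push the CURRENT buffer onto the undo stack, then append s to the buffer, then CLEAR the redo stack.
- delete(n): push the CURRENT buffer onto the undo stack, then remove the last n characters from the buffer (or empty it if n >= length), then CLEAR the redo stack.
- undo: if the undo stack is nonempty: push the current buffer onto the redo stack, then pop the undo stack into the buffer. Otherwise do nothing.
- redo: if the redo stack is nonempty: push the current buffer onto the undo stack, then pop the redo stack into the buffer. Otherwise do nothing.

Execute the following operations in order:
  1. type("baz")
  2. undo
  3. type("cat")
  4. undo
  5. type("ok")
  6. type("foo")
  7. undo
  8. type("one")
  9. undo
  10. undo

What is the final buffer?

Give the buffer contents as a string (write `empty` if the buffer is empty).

After op 1 (type): buf='baz' undo_depth=1 redo_depth=0
After op 2 (undo): buf='(empty)' undo_depth=0 redo_depth=1
After op 3 (type): buf='cat' undo_depth=1 redo_depth=0
After op 4 (undo): buf='(empty)' undo_depth=0 redo_depth=1
After op 5 (type): buf='ok' undo_depth=1 redo_depth=0
After op 6 (type): buf='okfoo' undo_depth=2 redo_depth=0
After op 7 (undo): buf='ok' undo_depth=1 redo_depth=1
After op 8 (type): buf='okone' undo_depth=2 redo_depth=0
After op 9 (undo): buf='ok' undo_depth=1 redo_depth=1
After op 10 (undo): buf='(empty)' undo_depth=0 redo_depth=2

Answer: empty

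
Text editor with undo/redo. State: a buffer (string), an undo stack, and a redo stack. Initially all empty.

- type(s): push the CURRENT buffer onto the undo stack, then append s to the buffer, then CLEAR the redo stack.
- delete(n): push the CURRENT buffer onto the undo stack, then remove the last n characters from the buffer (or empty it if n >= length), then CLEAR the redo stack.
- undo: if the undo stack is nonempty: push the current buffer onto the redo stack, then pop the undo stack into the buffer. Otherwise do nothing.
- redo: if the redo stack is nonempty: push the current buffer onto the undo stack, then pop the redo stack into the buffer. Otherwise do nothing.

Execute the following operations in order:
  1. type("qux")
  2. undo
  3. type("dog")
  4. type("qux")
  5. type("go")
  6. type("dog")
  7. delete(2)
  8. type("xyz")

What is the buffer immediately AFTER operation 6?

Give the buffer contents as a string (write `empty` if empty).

Answer: dogquxgodog

Derivation:
After op 1 (type): buf='qux' undo_depth=1 redo_depth=0
After op 2 (undo): buf='(empty)' undo_depth=0 redo_depth=1
After op 3 (type): buf='dog' undo_depth=1 redo_depth=0
After op 4 (type): buf='dogqux' undo_depth=2 redo_depth=0
After op 5 (type): buf='dogquxgo' undo_depth=3 redo_depth=0
After op 6 (type): buf='dogquxgodog' undo_depth=4 redo_depth=0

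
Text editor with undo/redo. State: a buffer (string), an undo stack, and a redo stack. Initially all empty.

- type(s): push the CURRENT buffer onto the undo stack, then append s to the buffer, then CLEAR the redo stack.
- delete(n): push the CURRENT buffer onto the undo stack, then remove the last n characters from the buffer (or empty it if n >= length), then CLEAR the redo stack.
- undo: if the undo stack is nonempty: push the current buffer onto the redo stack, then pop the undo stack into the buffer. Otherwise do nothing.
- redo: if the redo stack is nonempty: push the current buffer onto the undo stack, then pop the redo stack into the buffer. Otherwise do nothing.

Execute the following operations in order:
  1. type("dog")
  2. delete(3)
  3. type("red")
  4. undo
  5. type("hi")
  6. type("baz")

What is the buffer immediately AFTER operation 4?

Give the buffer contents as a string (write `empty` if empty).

Answer: empty

Derivation:
After op 1 (type): buf='dog' undo_depth=1 redo_depth=0
After op 2 (delete): buf='(empty)' undo_depth=2 redo_depth=0
After op 3 (type): buf='red' undo_depth=3 redo_depth=0
After op 4 (undo): buf='(empty)' undo_depth=2 redo_depth=1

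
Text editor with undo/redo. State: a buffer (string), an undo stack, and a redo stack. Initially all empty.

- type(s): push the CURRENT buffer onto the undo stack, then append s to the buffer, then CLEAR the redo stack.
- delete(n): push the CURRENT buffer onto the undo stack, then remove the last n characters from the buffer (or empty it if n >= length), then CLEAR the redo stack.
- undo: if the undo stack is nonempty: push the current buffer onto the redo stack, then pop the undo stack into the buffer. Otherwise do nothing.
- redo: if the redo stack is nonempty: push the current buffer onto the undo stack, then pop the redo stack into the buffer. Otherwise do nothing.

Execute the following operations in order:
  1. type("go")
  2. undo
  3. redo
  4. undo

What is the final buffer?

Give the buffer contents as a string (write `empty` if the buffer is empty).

Answer: empty

Derivation:
After op 1 (type): buf='go' undo_depth=1 redo_depth=0
After op 2 (undo): buf='(empty)' undo_depth=0 redo_depth=1
After op 3 (redo): buf='go' undo_depth=1 redo_depth=0
After op 4 (undo): buf='(empty)' undo_depth=0 redo_depth=1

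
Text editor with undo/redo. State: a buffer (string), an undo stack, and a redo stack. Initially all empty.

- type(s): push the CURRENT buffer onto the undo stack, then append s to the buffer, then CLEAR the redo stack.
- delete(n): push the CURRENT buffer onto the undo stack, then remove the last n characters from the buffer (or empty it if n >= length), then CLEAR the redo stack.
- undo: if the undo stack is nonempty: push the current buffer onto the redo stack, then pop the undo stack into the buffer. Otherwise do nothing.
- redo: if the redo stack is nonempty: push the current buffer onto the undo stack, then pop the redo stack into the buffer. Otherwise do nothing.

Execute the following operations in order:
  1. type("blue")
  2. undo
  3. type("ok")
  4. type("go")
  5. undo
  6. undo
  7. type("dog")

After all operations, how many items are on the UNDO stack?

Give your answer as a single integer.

Answer: 1

Derivation:
After op 1 (type): buf='blue' undo_depth=1 redo_depth=0
After op 2 (undo): buf='(empty)' undo_depth=0 redo_depth=1
After op 3 (type): buf='ok' undo_depth=1 redo_depth=0
After op 4 (type): buf='okgo' undo_depth=2 redo_depth=0
After op 5 (undo): buf='ok' undo_depth=1 redo_depth=1
After op 6 (undo): buf='(empty)' undo_depth=0 redo_depth=2
After op 7 (type): buf='dog' undo_depth=1 redo_depth=0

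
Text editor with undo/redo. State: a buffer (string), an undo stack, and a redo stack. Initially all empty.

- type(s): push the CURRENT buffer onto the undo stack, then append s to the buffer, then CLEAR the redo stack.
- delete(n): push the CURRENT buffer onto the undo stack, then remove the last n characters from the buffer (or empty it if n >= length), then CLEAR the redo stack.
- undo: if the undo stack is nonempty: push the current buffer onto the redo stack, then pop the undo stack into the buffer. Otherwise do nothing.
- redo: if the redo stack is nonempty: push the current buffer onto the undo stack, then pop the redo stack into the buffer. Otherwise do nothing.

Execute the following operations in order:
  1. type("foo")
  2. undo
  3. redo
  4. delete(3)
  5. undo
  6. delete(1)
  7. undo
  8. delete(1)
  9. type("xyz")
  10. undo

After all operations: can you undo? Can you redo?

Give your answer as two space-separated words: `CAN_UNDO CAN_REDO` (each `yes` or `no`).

After op 1 (type): buf='foo' undo_depth=1 redo_depth=0
After op 2 (undo): buf='(empty)' undo_depth=0 redo_depth=1
After op 3 (redo): buf='foo' undo_depth=1 redo_depth=0
After op 4 (delete): buf='(empty)' undo_depth=2 redo_depth=0
After op 5 (undo): buf='foo' undo_depth=1 redo_depth=1
After op 6 (delete): buf='fo' undo_depth=2 redo_depth=0
After op 7 (undo): buf='foo' undo_depth=1 redo_depth=1
After op 8 (delete): buf='fo' undo_depth=2 redo_depth=0
After op 9 (type): buf='foxyz' undo_depth=3 redo_depth=0
After op 10 (undo): buf='fo' undo_depth=2 redo_depth=1

Answer: yes yes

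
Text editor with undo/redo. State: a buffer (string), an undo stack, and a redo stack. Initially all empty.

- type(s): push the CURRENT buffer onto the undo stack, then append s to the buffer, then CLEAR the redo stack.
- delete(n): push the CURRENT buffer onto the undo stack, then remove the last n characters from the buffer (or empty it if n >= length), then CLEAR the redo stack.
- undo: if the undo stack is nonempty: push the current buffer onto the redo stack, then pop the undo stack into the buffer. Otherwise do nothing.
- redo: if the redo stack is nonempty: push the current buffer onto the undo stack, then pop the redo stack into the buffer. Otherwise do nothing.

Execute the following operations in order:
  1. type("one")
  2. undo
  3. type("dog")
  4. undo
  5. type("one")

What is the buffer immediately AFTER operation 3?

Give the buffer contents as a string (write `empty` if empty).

After op 1 (type): buf='one' undo_depth=1 redo_depth=0
After op 2 (undo): buf='(empty)' undo_depth=0 redo_depth=1
After op 3 (type): buf='dog' undo_depth=1 redo_depth=0

Answer: dog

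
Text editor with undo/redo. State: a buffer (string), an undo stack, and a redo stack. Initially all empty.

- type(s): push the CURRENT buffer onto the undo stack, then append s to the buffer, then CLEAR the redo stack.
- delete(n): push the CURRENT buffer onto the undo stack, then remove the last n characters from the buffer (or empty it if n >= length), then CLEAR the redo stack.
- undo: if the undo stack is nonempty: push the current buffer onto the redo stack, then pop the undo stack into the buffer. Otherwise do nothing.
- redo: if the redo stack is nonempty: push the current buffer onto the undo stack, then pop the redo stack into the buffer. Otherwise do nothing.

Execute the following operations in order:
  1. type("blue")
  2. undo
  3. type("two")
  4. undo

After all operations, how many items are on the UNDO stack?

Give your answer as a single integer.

Answer: 0

Derivation:
After op 1 (type): buf='blue' undo_depth=1 redo_depth=0
After op 2 (undo): buf='(empty)' undo_depth=0 redo_depth=1
After op 3 (type): buf='two' undo_depth=1 redo_depth=0
After op 4 (undo): buf='(empty)' undo_depth=0 redo_depth=1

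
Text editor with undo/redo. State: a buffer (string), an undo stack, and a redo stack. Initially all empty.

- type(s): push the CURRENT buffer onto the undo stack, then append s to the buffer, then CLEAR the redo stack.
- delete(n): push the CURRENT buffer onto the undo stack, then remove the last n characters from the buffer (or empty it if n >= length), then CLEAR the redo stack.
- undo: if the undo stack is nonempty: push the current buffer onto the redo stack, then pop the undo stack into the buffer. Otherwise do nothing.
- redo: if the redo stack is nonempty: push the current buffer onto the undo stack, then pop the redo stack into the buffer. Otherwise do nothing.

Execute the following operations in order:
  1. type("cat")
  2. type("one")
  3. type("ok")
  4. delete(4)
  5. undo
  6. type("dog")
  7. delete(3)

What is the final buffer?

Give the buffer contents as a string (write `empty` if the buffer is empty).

Answer: catoneok

Derivation:
After op 1 (type): buf='cat' undo_depth=1 redo_depth=0
After op 2 (type): buf='catone' undo_depth=2 redo_depth=0
After op 3 (type): buf='catoneok' undo_depth=3 redo_depth=0
After op 4 (delete): buf='cato' undo_depth=4 redo_depth=0
After op 5 (undo): buf='catoneok' undo_depth=3 redo_depth=1
After op 6 (type): buf='catoneokdog' undo_depth=4 redo_depth=0
After op 7 (delete): buf='catoneok' undo_depth=5 redo_depth=0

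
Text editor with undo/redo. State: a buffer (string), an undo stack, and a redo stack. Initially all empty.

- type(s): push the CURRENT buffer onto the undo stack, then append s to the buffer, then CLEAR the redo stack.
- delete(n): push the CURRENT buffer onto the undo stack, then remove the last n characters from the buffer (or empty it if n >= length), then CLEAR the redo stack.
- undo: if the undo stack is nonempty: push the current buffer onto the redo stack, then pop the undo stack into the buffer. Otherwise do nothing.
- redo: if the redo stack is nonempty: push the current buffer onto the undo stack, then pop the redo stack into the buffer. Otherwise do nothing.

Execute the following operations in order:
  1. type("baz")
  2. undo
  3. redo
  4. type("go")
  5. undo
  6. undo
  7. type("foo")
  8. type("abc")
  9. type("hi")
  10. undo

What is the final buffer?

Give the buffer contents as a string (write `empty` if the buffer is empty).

After op 1 (type): buf='baz' undo_depth=1 redo_depth=0
After op 2 (undo): buf='(empty)' undo_depth=0 redo_depth=1
After op 3 (redo): buf='baz' undo_depth=1 redo_depth=0
After op 4 (type): buf='bazgo' undo_depth=2 redo_depth=0
After op 5 (undo): buf='baz' undo_depth=1 redo_depth=1
After op 6 (undo): buf='(empty)' undo_depth=0 redo_depth=2
After op 7 (type): buf='foo' undo_depth=1 redo_depth=0
After op 8 (type): buf='fooabc' undo_depth=2 redo_depth=0
After op 9 (type): buf='fooabchi' undo_depth=3 redo_depth=0
After op 10 (undo): buf='fooabc' undo_depth=2 redo_depth=1

Answer: fooabc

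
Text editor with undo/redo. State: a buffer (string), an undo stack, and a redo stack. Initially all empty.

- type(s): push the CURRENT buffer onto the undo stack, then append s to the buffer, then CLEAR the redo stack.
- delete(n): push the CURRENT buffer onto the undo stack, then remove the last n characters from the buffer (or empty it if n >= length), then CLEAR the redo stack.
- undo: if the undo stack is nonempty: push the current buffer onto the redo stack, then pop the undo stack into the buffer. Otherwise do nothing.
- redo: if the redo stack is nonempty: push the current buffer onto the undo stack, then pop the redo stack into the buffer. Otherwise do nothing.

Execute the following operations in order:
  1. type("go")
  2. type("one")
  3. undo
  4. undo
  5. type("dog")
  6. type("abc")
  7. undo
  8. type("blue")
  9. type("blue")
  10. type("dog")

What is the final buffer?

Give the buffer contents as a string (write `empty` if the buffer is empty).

Answer: dogbluebluedog

Derivation:
After op 1 (type): buf='go' undo_depth=1 redo_depth=0
After op 2 (type): buf='goone' undo_depth=2 redo_depth=0
After op 3 (undo): buf='go' undo_depth=1 redo_depth=1
After op 4 (undo): buf='(empty)' undo_depth=0 redo_depth=2
After op 5 (type): buf='dog' undo_depth=1 redo_depth=0
After op 6 (type): buf='dogabc' undo_depth=2 redo_depth=0
After op 7 (undo): buf='dog' undo_depth=1 redo_depth=1
After op 8 (type): buf='dogblue' undo_depth=2 redo_depth=0
After op 9 (type): buf='dogblueblue' undo_depth=3 redo_depth=0
After op 10 (type): buf='dogbluebluedog' undo_depth=4 redo_depth=0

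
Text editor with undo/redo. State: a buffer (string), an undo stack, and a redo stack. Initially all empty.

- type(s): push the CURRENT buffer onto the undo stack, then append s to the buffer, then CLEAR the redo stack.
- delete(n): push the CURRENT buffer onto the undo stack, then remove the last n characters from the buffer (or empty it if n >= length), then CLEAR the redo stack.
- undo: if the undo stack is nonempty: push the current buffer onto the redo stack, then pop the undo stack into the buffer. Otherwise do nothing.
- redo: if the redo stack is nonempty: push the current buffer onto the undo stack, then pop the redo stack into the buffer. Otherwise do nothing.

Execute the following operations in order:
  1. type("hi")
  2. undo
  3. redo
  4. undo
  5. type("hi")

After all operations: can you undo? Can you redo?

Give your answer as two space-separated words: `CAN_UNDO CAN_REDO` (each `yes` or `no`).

After op 1 (type): buf='hi' undo_depth=1 redo_depth=0
After op 2 (undo): buf='(empty)' undo_depth=0 redo_depth=1
After op 3 (redo): buf='hi' undo_depth=1 redo_depth=0
After op 4 (undo): buf='(empty)' undo_depth=0 redo_depth=1
After op 5 (type): buf='hi' undo_depth=1 redo_depth=0

Answer: yes no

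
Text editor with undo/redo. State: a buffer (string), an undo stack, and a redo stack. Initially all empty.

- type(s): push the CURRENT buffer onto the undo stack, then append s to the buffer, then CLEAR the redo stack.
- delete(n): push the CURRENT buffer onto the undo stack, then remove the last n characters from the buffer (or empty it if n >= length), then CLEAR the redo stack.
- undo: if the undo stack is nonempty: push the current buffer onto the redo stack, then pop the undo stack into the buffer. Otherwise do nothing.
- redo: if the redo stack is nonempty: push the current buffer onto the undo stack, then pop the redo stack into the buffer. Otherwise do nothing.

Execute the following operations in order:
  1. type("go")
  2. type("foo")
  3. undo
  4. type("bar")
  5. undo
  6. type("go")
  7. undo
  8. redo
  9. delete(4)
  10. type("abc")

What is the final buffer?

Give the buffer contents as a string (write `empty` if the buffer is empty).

After op 1 (type): buf='go' undo_depth=1 redo_depth=0
After op 2 (type): buf='gofoo' undo_depth=2 redo_depth=0
After op 3 (undo): buf='go' undo_depth=1 redo_depth=1
After op 4 (type): buf='gobar' undo_depth=2 redo_depth=0
After op 5 (undo): buf='go' undo_depth=1 redo_depth=1
After op 6 (type): buf='gogo' undo_depth=2 redo_depth=0
After op 7 (undo): buf='go' undo_depth=1 redo_depth=1
After op 8 (redo): buf='gogo' undo_depth=2 redo_depth=0
After op 9 (delete): buf='(empty)' undo_depth=3 redo_depth=0
After op 10 (type): buf='abc' undo_depth=4 redo_depth=0

Answer: abc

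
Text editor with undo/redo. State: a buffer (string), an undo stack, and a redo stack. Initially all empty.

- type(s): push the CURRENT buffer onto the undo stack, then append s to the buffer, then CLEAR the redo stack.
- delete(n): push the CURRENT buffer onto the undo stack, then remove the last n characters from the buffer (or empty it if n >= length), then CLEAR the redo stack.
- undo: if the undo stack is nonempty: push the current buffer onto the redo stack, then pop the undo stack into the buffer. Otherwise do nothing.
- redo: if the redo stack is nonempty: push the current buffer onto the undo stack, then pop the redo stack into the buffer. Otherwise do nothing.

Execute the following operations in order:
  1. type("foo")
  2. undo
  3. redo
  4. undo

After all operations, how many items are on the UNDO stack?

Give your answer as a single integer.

Answer: 0

Derivation:
After op 1 (type): buf='foo' undo_depth=1 redo_depth=0
After op 2 (undo): buf='(empty)' undo_depth=0 redo_depth=1
After op 3 (redo): buf='foo' undo_depth=1 redo_depth=0
After op 4 (undo): buf='(empty)' undo_depth=0 redo_depth=1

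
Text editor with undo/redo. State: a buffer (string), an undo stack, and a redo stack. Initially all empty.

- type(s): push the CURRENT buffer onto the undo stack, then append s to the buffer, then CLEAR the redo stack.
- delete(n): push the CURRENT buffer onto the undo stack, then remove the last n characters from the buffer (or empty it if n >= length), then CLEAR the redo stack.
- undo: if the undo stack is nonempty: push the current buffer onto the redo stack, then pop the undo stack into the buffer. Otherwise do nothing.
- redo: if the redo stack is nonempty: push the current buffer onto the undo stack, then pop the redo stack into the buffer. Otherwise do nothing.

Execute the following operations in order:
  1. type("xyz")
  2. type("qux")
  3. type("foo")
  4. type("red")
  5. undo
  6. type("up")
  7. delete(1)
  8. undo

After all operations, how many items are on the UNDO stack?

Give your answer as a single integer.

Answer: 4

Derivation:
After op 1 (type): buf='xyz' undo_depth=1 redo_depth=0
After op 2 (type): buf='xyzqux' undo_depth=2 redo_depth=0
After op 3 (type): buf='xyzquxfoo' undo_depth=3 redo_depth=0
After op 4 (type): buf='xyzquxfoored' undo_depth=4 redo_depth=0
After op 5 (undo): buf='xyzquxfoo' undo_depth=3 redo_depth=1
After op 6 (type): buf='xyzquxfooup' undo_depth=4 redo_depth=0
After op 7 (delete): buf='xyzquxfoou' undo_depth=5 redo_depth=0
After op 8 (undo): buf='xyzquxfooup' undo_depth=4 redo_depth=1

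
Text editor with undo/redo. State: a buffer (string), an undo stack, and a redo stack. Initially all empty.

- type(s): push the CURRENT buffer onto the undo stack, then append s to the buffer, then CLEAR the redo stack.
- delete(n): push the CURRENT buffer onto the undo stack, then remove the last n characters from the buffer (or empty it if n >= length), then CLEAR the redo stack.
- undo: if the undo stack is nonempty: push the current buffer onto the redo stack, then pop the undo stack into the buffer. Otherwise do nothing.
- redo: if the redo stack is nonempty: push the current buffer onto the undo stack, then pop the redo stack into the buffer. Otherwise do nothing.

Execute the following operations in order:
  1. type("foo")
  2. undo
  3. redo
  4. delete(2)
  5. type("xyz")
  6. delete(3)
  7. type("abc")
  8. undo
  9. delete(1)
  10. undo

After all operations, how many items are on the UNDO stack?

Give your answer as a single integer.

After op 1 (type): buf='foo' undo_depth=1 redo_depth=0
After op 2 (undo): buf='(empty)' undo_depth=0 redo_depth=1
After op 3 (redo): buf='foo' undo_depth=1 redo_depth=0
After op 4 (delete): buf='f' undo_depth=2 redo_depth=0
After op 5 (type): buf='fxyz' undo_depth=3 redo_depth=0
After op 6 (delete): buf='f' undo_depth=4 redo_depth=0
After op 7 (type): buf='fabc' undo_depth=5 redo_depth=0
After op 8 (undo): buf='f' undo_depth=4 redo_depth=1
After op 9 (delete): buf='(empty)' undo_depth=5 redo_depth=0
After op 10 (undo): buf='f' undo_depth=4 redo_depth=1

Answer: 4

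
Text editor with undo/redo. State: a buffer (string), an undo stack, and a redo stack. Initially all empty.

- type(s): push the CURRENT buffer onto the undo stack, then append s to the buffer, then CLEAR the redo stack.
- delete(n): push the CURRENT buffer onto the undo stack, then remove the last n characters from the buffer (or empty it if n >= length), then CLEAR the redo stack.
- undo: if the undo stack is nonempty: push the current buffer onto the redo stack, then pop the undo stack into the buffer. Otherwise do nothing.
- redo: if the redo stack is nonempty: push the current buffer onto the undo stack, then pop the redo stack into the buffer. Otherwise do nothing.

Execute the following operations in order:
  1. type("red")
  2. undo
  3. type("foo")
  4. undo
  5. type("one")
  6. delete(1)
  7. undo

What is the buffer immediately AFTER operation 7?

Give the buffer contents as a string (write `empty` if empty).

After op 1 (type): buf='red' undo_depth=1 redo_depth=0
After op 2 (undo): buf='(empty)' undo_depth=0 redo_depth=1
After op 3 (type): buf='foo' undo_depth=1 redo_depth=0
After op 4 (undo): buf='(empty)' undo_depth=0 redo_depth=1
After op 5 (type): buf='one' undo_depth=1 redo_depth=0
After op 6 (delete): buf='on' undo_depth=2 redo_depth=0
After op 7 (undo): buf='one' undo_depth=1 redo_depth=1

Answer: one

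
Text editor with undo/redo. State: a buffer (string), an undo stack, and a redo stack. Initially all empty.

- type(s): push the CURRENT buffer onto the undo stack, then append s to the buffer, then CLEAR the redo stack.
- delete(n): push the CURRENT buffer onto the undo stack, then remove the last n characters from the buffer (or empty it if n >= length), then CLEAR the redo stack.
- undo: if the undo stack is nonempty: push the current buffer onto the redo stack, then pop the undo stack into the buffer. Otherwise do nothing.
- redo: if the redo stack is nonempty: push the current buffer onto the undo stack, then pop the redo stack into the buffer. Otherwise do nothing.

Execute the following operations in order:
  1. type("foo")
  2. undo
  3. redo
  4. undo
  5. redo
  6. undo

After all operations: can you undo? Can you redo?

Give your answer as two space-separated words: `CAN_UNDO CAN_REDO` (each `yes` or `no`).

After op 1 (type): buf='foo' undo_depth=1 redo_depth=0
After op 2 (undo): buf='(empty)' undo_depth=0 redo_depth=1
After op 3 (redo): buf='foo' undo_depth=1 redo_depth=0
After op 4 (undo): buf='(empty)' undo_depth=0 redo_depth=1
After op 5 (redo): buf='foo' undo_depth=1 redo_depth=0
After op 6 (undo): buf='(empty)' undo_depth=0 redo_depth=1

Answer: no yes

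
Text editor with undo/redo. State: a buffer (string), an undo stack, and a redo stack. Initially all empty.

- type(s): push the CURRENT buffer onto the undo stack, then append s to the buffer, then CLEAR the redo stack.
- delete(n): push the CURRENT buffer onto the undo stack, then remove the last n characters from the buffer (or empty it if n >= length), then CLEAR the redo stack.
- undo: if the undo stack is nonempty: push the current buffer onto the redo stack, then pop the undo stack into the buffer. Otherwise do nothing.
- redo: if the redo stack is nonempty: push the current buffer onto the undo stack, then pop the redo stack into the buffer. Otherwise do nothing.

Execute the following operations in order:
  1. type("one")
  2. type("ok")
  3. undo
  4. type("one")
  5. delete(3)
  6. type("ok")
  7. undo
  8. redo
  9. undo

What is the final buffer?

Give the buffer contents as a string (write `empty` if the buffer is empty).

After op 1 (type): buf='one' undo_depth=1 redo_depth=0
After op 2 (type): buf='oneok' undo_depth=2 redo_depth=0
After op 3 (undo): buf='one' undo_depth=1 redo_depth=1
After op 4 (type): buf='oneone' undo_depth=2 redo_depth=0
After op 5 (delete): buf='one' undo_depth=3 redo_depth=0
After op 6 (type): buf='oneok' undo_depth=4 redo_depth=0
After op 7 (undo): buf='one' undo_depth=3 redo_depth=1
After op 8 (redo): buf='oneok' undo_depth=4 redo_depth=0
After op 9 (undo): buf='one' undo_depth=3 redo_depth=1

Answer: one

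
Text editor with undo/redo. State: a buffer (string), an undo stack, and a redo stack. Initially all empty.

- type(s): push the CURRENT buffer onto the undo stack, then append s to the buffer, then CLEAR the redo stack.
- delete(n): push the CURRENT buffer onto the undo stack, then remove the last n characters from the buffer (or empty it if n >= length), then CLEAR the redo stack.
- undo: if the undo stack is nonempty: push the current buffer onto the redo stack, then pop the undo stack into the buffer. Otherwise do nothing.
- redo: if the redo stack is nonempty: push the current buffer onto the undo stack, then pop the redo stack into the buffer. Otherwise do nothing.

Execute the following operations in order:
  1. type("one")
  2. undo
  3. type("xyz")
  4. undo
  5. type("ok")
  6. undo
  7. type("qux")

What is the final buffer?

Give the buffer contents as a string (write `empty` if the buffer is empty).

Answer: qux

Derivation:
After op 1 (type): buf='one' undo_depth=1 redo_depth=0
After op 2 (undo): buf='(empty)' undo_depth=0 redo_depth=1
After op 3 (type): buf='xyz' undo_depth=1 redo_depth=0
After op 4 (undo): buf='(empty)' undo_depth=0 redo_depth=1
After op 5 (type): buf='ok' undo_depth=1 redo_depth=0
After op 6 (undo): buf='(empty)' undo_depth=0 redo_depth=1
After op 7 (type): buf='qux' undo_depth=1 redo_depth=0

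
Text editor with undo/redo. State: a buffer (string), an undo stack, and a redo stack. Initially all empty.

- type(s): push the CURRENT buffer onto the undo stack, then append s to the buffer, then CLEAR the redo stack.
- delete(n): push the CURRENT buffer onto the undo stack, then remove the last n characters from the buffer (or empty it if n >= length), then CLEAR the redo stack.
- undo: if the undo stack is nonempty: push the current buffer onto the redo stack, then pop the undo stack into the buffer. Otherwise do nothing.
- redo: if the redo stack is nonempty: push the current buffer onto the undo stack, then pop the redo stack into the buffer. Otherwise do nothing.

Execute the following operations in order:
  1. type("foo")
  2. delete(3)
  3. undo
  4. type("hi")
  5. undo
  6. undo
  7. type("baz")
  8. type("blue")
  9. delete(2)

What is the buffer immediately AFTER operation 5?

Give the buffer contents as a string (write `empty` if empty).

After op 1 (type): buf='foo' undo_depth=1 redo_depth=0
After op 2 (delete): buf='(empty)' undo_depth=2 redo_depth=0
After op 3 (undo): buf='foo' undo_depth=1 redo_depth=1
After op 4 (type): buf='foohi' undo_depth=2 redo_depth=0
After op 5 (undo): buf='foo' undo_depth=1 redo_depth=1

Answer: foo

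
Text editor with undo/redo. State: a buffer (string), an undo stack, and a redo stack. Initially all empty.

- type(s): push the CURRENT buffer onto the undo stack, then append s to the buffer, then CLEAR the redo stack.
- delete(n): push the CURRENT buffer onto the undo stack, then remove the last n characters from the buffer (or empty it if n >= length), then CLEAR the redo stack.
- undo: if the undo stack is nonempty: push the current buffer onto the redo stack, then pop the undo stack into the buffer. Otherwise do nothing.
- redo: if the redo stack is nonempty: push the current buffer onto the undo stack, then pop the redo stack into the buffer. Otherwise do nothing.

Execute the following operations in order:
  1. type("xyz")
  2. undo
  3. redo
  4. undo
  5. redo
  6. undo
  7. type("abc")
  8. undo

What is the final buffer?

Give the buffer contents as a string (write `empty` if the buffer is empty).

Answer: empty

Derivation:
After op 1 (type): buf='xyz' undo_depth=1 redo_depth=0
After op 2 (undo): buf='(empty)' undo_depth=0 redo_depth=1
After op 3 (redo): buf='xyz' undo_depth=1 redo_depth=0
After op 4 (undo): buf='(empty)' undo_depth=0 redo_depth=1
After op 5 (redo): buf='xyz' undo_depth=1 redo_depth=0
After op 6 (undo): buf='(empty)' undo_depth=0 redo_depth=1
After op 7 (type): buf='abc' undo_depth=1 redo_depth=0
After op 8 (undo): buf='(empty)' undo_depth=0 redo_depth=1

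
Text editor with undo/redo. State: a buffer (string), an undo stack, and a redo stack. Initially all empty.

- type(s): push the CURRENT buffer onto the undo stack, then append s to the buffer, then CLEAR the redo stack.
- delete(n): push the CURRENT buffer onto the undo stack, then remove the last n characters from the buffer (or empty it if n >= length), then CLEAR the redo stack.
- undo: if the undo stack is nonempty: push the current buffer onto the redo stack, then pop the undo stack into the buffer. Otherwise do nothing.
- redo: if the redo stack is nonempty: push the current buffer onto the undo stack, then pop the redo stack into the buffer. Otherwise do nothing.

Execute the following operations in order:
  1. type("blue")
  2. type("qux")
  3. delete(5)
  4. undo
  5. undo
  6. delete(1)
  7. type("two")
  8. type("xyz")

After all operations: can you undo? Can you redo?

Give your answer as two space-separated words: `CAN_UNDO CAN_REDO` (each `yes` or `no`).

After op 1 (type): buf='blue' undo_depth=1 redo_depth=0
After op 2 (type): buf='bluequx' undo_depth=2 redo_depth=0
After op 3 (delete): buf='bl' undo_depth=3 redo_depth=0
After op 4 (undo): buf='bluequx' undo_depth=2 redo_depth=1
After op 5 (undo): buf='blue' undo_depth=1 redo_depth=2
After op 6 (delete): buf='blu' undo_depth=2 redo_depth=0
After op 7 (type): buf='blutwo' undo_depth=3 redo_depth=0
After op 8 (type): buf='blutwoxyz' undo_depth=4 redo_depth=0

Answer: yes no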